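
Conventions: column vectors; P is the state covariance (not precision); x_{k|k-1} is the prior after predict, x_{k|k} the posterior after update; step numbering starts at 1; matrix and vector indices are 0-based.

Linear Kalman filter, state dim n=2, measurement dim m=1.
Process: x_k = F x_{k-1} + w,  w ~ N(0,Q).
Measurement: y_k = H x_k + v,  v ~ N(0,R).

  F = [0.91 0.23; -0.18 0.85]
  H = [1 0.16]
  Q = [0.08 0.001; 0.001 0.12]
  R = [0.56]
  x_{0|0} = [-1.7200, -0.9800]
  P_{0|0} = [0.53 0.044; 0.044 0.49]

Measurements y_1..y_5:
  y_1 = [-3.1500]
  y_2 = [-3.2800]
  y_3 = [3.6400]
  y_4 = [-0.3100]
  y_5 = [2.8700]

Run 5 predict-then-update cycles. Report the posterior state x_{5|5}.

x_post = [0.8406, 1.3876]

step 1: x^-=[-1.7906, -0.5234]  P^-=[0.5632 0.0422; 0.0422 0.4777]  S=[1.1490]  K=[0.4961; 0.1033]  nu=[-1.2757]  x^+=[-2.4234, -0.6551]  P^+=[0.2805 -0.0167; -0.0167 0.4655]
step 2: x^-=[-2.3560, -0.1206]  P^-=[0.3299 0.0339; 0.0339 0.4705]  S=[0.9128]  K=[0.3674; 0.1196]  nu=[-0.9047]  x^+=[-2.6884, -0.2288]  P^+=[0.2067 -0.0062; -0.0062 0.4574]
step 3: x^-=[-2.4990, 0.2894]  P^-=[0.2728 0.0520; 0.0520 0.4591]  S=[0.8612]  K=[0.3264; 0.1457]  nu=[6.0927]  x^+=[-0.5103, 1.1771]  P^+=[0.1810 0.0111; 0.0111 0.4408]
step 4: x^-=[-0.1936, 1.0924]  P^-=[0.2579 0.0656; 0.0656 0.4410]  S=[0.8501]  K=[0.3157; 0.1602]  nu=[-0.2912]  x^+=[-0.2855, 1.0457]  P^+=[0.1731 0.0226; 0.0226 0.4192]
step 5: x^-=[-0.0193, 0.9403]  P^-=[0.2550 0.0712; 0.0712 0.4215]  S=[0.8486]  K=[0.3140; 0.1633]  nu=[2.7389]  x^+=[0.8406, 1.3876]  P^+=[0.1714 0.0276; 0.0276 0.3989]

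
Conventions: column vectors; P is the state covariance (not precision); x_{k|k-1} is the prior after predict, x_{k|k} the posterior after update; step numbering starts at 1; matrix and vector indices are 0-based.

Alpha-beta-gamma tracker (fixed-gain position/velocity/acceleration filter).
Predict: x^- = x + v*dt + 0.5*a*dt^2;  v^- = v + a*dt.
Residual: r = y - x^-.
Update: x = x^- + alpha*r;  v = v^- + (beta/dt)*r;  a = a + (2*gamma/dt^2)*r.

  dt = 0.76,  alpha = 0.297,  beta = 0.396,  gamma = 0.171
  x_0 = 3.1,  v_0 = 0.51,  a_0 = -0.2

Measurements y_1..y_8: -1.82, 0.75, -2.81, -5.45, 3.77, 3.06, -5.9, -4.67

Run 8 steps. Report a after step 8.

a_post = -11.1099

step 1: x_pred=3.4298  r=-5.2498  x^+=1.8706  v^+=-2.3774  a^+=-3.3085
step 2: x_pred=-0.8917  r=1.6417  x^+=-0.4041  v^+=-4.0365  a^+=-2.3364
step 3: x_pred=-4.1466  r=1.3366  x^+=-3.7496  v^+=-5.1157  a^+=-1.5450
step 4: x_pred=-8.0837  r=2.6337  x^+=-7.3015  v^+=-4.9176  a^+=0.0144
step 5: x_pred=-11.0347  r=14.8047  x^+=-6.6377  v^+=2.8074  a^+=8.7804
step 6: x_pred=-1.9683  r=5.0283  x^+=-0.4749  v^+=12.1005  a^+=11.7577
step 7: x_pred=12.1171  r=-18.0171  x^+=6.7660  v^+=11.6485  a^+=1.0896
step 8: x_pred=15.9336  r=-20.6036  x^+=9.8143  v^+=1.7411  a^+=-11.1099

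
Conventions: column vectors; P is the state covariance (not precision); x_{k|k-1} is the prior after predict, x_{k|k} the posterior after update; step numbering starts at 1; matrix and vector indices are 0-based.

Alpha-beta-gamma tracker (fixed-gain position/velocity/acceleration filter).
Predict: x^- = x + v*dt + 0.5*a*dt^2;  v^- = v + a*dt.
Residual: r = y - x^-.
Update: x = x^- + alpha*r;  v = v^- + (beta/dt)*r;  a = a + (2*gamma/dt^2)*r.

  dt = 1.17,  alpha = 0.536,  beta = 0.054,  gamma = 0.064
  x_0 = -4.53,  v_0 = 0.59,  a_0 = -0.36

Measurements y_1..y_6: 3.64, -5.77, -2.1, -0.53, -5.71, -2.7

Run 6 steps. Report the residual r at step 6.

step 1: x_pred=-4.0861  r=7.7261  x^+=0.0551  v^+=0.5254  a^+=0.3624
step 2: x_pred=0.9179  r=-6.6879  x^+=-2.6668  v^+=0.6408  a^+=-0.2629
step 3: x_pred=-2.0971  r=-0.0029  x^+=-2.0986  v^+=0.3330  a^+=-0.2632
step 4: x_pred=-1.8892  r=1.3592  x^+=-1.1606  v^+=0.0878  a^+=-0.1361
step 5: x_pred=-1.1511  r=-4.5589  x^+=-3.5947  v^+=-0.2818  a^+=-0.5624
step 6: x_pred=-4.3093  r=1.6093  x^+=-3.4467  v^+=-0.8656  a^+=-0.4119

resid = 1.6093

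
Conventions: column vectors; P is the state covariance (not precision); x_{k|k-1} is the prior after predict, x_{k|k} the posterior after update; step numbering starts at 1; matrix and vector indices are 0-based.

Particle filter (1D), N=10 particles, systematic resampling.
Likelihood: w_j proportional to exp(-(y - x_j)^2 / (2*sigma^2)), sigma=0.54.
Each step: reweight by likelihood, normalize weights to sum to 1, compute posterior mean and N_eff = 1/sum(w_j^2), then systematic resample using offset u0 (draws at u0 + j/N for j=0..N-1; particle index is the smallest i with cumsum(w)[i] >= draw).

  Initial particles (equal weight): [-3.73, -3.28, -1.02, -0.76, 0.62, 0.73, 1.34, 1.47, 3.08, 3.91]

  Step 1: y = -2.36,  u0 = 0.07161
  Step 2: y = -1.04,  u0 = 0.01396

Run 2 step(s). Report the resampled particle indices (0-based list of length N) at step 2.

step 1: w=[0.1203, 0.7041, 0.1383, 0.0373, 0.0000, 0.0000, 0.0000, 0.0000, 0.0000, 0.0000]  mean=-2.9276  Neff=1.8841  idx=[0, 1, 1, 1, 1, 1, 1, 1, 2, 3]
step 2: w=[0.0000, 0.0001, 0.0001, 0.0001, 0.0001, 0.0001, 0.0001, 0.0001, 0.5330, 0.4663]  mean=-0.9003  Neff=1.9939  idx=[8, 8, 8, 8, 8, 8, 9, 9, 9, 9]

resampled_idx = [8, 8, 8, 8, 8, 8, 9, 9, 9, 9]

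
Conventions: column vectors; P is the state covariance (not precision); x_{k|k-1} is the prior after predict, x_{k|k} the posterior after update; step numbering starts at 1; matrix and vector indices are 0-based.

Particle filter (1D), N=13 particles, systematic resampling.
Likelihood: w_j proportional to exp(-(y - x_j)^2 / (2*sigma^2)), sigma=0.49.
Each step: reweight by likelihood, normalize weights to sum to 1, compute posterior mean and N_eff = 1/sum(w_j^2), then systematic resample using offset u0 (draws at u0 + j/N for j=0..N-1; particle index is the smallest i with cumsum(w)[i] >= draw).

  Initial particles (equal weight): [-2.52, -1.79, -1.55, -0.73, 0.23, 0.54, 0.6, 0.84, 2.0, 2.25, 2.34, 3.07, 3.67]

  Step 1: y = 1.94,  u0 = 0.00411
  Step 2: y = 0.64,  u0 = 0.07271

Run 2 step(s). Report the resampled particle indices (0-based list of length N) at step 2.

resampled_idx = [0, 0, 0, 0, 0, 0, 0, 0, 0, 0, 0, 2, 11]

step 1: w=[0.0000, 0.0000, 0.0000, 0.0000, 0.0008, 0.0062, 0.0087, 0.0296, 0.3645, 0.3006, 0.2632, 0.0257, 0.0007]  mean=2.1363  Neff=3.4000  idx=[5, 8, 8, 8, 8, 8, 9, 9, 9, 9, 10, 10, 10]
step 2: w=[0.8815, 0.0191, 0.0191, 0.0191, 0.0191, 0.0191, 0.0041, 0.0041, 0.0041, 0.0041, 0.0022, 0.0022, 0.0022]  mean=0.7193  Neff=1.2837  idx=[0, 0, 0, 0, 0, 0, 0, 0, 0, 0, 0, 2, 11]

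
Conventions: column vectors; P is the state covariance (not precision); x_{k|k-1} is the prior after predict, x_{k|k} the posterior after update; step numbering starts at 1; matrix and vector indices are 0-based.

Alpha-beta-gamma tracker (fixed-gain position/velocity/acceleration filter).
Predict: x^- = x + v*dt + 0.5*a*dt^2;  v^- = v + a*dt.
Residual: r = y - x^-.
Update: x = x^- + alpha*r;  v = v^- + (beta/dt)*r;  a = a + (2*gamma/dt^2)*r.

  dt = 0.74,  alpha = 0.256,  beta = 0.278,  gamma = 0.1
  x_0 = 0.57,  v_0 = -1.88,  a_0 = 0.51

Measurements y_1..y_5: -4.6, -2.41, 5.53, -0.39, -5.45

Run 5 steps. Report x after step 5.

step 1: x_pred=-0.6816  r=-3.9184  x^+=-1.6847  v^+=-2.9747  a^+=-0.9211
step 2: x_pred=-4.1381  r=1.7281  x^+=-3.6957  v^+=-3.0071  a^+=-0.2900
step 3: x_pred=-6.0004  r=11.5304  x^+=-3.0486  v^+=1.1100  a^+=3.9213
step 4: x_pred=-1.1535  r=0.7635  x^+=-0.9581  v^+=4.2986  a^+=4.2001
step 5: x_pred=3.3729  r=-8.8229  x^+=1.1142  v^+=4.0922  a^+=0.9777

x_post = 1.1142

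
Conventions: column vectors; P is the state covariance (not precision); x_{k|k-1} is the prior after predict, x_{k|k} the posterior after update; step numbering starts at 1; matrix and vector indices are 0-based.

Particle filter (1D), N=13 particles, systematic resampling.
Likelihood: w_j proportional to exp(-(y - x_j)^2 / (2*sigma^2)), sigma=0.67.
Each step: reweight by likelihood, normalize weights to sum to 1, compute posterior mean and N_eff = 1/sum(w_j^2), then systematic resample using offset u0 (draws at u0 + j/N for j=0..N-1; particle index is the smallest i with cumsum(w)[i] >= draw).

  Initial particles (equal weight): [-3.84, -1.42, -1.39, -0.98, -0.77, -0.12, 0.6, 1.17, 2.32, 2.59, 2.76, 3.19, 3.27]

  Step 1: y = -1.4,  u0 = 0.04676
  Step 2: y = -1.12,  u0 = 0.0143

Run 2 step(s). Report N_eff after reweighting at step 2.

step 1: w=[0.0004, 0.2747, 0.2748, 0.2258, 0.1766, 0.0443, 0.0032, 0.0002, 0.0000, 0.0000, 0.0000, 0.0000, 0.0000]  mean=-1.1340  Neff=4.2527  idx=[1, 1, 1, 2, 2, 2, 2, 3, 3, 3, 4, 4, 5]
step 2: w=[0.0793, 0.0793, 0.0793, 0.0808, 0.0808, 0.0808, 0.0808, 0.0857, 0.0857, 0.0857, 0.0765, 0.0765, 0.0288]  mean=-1.1603  Neff=12.5703  idx=[0, 1, 2, 3, 4, 4, 5, 6, 7, 8, 9, 10, 11]

N_eff = 12.5703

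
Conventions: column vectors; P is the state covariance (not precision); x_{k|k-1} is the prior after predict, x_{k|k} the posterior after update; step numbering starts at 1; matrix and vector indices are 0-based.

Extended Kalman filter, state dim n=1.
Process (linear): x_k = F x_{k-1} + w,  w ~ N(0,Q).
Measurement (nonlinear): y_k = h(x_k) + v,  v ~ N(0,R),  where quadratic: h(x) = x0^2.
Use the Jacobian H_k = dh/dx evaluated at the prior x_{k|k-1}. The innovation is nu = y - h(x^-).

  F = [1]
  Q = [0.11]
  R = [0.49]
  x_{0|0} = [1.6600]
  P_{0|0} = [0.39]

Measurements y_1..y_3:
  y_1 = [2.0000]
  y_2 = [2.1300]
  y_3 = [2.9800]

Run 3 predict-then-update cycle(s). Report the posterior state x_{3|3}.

x_post = [1.6702]

step 1: x^-=[1.6600]  P^-=[0.5000]  H_jac=[3.3200]  S=[6.0012]  K=[0.2766]  nu=[-0.7556]  x^+=[1.4510]  P^+=[0.0408]
step 2: x^-=[1.4510]  P^-=[0.1508]  H_jac=[2.9020]  S=[1.7602]  K=[0.2487]  nu=[0.0246]  x^+=[1.4571]  P^+=[0.0420]
step 3: x^-=[1.4571]  P^-=[0.1520]  H_jac=[2.9142]  S=[1.7808]  K=[0.2487]  nu=[0.8568]  x^+=[1.6702]  P^+=[0.0418]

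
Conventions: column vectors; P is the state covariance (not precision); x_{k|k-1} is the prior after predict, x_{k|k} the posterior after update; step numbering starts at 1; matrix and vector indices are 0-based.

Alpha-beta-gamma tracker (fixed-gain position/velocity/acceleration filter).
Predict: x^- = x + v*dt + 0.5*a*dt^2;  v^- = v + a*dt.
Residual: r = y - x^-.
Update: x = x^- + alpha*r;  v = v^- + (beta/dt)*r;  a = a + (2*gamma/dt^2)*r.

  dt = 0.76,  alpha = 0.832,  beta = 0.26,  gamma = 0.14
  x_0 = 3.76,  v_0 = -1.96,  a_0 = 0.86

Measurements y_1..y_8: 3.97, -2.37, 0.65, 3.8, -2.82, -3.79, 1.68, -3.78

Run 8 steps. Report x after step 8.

x_post = -2.9933

step 1: x_pred=2.5188  r=1.4512  x^+=3.7262  v^+=-0.8099  a^+=1.5635
step 2: x_pred=3.5622  r=-5.9322  x^+=-1.3734  v^+=-1.6511  a^+=-1.3122
step 3: x_pred=-3.0072  r=3.6572  x^+=0.0356  v^+=-1.3972  a^+=0.4607
step 4: x_pred=-0.8933  r=4.6933  x^+=3.0115  v^+=0.5585  a^+=2.7358
step 5: x_pred=4.2261  r=-7.0461  x^+=-1.6363  v^+=0.2272  a^+=-0.6799
step 6: x_pred=-1.6600  r=-2.1300  x^+=-3.4322  v^+=-1.0182  a^+=-1.7125
step 7: x_pred=-4.7006  r=6.3806  x^+=0.6081  v^+=-0.1369  a^+=1.3806
step 8: x_pred=0.9028  r=-4.6828  x^+=-2.9933  v^+=-0.6896  a^+=-0.8894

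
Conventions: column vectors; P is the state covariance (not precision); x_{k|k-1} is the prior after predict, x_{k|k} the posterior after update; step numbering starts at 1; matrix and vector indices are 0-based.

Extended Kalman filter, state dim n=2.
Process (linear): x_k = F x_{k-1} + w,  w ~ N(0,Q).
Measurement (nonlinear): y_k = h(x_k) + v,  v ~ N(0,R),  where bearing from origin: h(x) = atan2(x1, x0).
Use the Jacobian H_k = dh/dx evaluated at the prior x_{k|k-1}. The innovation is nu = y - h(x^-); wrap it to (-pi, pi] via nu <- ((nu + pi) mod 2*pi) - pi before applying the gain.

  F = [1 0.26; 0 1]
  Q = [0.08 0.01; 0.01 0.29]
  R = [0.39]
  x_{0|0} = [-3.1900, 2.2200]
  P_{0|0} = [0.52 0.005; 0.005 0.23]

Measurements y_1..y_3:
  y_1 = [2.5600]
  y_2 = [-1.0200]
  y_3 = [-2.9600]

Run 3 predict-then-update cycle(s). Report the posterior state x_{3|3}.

step 1: x^-=[-2.6128, 2.2200]  P^-=[0.6181 0.0748; 0.0748 0.5200]  H_jac=[-0.1889 -0.2223]  S=[0.4440]  K=[-0.3004; -0.2921]  nu=[0.1227]  x^+=[-2.6497, 2.1842]  P^+=[0.5781 0.0358; 0.0358 0.4821]
step 2: x^-=[-2.0818, 2.1842]  P^-=[0.7093 0.1712; 0.1712 0.7721]  H_jac=[-0.2399 -0.2287]  S=[0.4900]  K=[-0.4272; -0.4441]  nu=[2.9310]  x^+=[-3.3339, 0.8824]  P^+=[0.6199 0.0782; 0.0782 0.6755]
step 3: x^-=[-3.1044, 0.8824]  P^-=[0.7862 0.2638; 0.2638 0.9655]  H_jac=[-0.0847 -0.2980]  S=[0.4947]  K=[-0.2936; -0.6268]  nu=[0.4585]  x^+=[-3.2391, 0.5950]  P^+=[0.7436 0.1728; 0.1728 0.7711]

x_post = [-3.2391, 0.5950]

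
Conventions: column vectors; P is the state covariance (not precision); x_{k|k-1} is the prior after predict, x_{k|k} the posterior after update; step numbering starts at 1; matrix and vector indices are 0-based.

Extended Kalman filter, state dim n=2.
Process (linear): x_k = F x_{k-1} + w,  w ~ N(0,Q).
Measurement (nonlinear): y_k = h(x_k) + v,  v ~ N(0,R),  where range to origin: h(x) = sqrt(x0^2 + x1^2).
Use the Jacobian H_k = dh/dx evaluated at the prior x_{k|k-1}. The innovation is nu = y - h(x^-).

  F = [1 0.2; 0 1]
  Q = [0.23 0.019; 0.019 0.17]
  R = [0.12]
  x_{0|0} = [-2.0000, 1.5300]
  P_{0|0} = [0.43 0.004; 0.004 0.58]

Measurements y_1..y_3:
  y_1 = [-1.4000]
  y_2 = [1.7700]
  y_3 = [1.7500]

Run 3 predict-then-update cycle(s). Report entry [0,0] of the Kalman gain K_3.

step 1: x^-=[-1.6940, 1.5300]  P^-=[0.6848 0.1390; 0.1390 0.7500]  H_jac=[-0.7421 0.6703]  S=[0.6958]  K=[-0.5965; 0.5742]  nu=[-3.6827]  x^+=[0.5026, -0.5847]  P^+=[0.4372 0.3773; 0.3773 0.5206]
step 2: x^-=[0.3857, -0.5847]  P^-=[0.8390 0.5004; 0.5004 0.6906]  H_jac=[0.5507 -0.8347]  S=[0.3955]  K=[0.1119; -0.7607]  nu=[1.0696]  x^+=[0.5054, -1.3983]  P^+=[0.8340 0.5341; 0.5341 0.4617]
step 3: x^-=[0.2257, -1.3983]  P^-=[1.2962 0.6454; 0.6454 0.6317]  H_jac=[0.1594 -0.9872]  S=[0.5655]  K=[-0.7615; -0.9209]  nu=[0.3336]  x^+=[-0.0283, -1.7055]  P^+=[0.9682 0.2489; 0.2489 0.1521]

K[0,0] = -0.7615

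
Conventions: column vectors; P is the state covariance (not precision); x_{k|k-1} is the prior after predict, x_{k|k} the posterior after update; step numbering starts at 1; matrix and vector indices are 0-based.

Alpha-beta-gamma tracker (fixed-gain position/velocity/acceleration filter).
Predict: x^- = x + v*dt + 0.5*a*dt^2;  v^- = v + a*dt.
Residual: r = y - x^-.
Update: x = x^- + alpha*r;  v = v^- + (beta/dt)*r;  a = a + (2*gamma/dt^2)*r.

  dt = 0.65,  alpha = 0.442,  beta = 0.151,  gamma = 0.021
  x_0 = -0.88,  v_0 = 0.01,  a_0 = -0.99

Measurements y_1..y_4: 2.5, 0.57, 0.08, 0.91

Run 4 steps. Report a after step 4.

step 1: x_pred=-1.0826  r=3.5826  x^+=0.5009  v^+=0.1988  a^+=-0.6339
step 2: x_pred=0.4962  r=0.0738  x^+=0.5288  v^+=-0.1961  a^+=-0.6265
step 3: x_pred=0.2690  r=-0.1890  x^+=0.1855  v^+=-0.6472  a^+=-0.6453
step 4: x_pred=-0.3716  r=1.2816  x^+=0.1949  v^+=-0.7690  a^+=-0.5179

a_post = -0.5179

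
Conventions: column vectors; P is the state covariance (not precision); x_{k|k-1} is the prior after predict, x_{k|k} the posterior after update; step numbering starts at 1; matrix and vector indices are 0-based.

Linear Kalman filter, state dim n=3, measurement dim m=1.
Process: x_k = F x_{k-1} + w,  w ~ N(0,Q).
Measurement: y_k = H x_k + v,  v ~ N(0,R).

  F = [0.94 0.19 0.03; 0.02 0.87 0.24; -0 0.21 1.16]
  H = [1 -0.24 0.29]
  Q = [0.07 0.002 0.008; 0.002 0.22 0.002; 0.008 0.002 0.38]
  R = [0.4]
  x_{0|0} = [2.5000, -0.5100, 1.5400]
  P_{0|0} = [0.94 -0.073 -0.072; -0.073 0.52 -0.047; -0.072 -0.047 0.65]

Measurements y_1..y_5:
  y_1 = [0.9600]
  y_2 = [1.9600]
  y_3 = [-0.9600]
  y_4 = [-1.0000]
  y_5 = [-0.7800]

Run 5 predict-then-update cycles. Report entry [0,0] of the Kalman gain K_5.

K[0,0] = 0.3759

step 1: x^-=[2.2993, -0.0241, 1.6793]  P^-=[0.8893 0.0307 -0.0522; 0.0307 0.6285 0.2262; -0.0522 0.2262 1.2547]  S=[1.3545]  K=[0.6399; -0.0403; 0.1900]  nu=[-1.8321]  x^+=[1.1269, 0.0497, 1.3312]  P^+=[0.3346 0.0656 -0.2169; 0.0656 0.6263 0.2366; -0.2169 0.2366 1.2058]
step 2: x^-=[1.1087, 0.3853, 1.5546]  P^-=[0.4033 0.1423 -0.0950; 0.1423 0.8627 0.6980; -0.0950 0.6980 2.1454]  S=[0.8128]  K=[0.4202; 0.1694; 0.4425]  nu=[0.4929]  x^+=[1.3158, 0.4688, 1.7727]  P^+=[0.2597 0.0844 -0.2461; 0.0844 0.8393 0.6371; -0.2461 0.6371 1.9862]
step 3: x^-=[1.3791, 0.8596, 2.1548]  P^-=[0.3551 0.2193 0.0034; 0.2193 1.2364 1.3780; 0.0034 1.3780 3.4001]  S=[0.8171]  K=[0.3714; 0.3943; 0.8060]  nu=[-2.7577]  x^+=[0.3550, -0.2277, -0.0680]  P^+=[0.2424 0.0997 -0.2413; 0.0997 1.1094 1.1183; -0.2413 1.1183 2.8692]
step 4: x^-=[0.2884, -0.2074, -0.1267]  P^-=[0.3616 0.3181 0.1622; 0.3181 1.6932 2.1833; 0.1622 2.1833 4.8345]  S=[0.9032]  K=[0.3679; 0.6033; 1.1518]  nu=[-1.3014]  x^+=[-0.1904, -0.9924, -1.6256]  P^+=[0.2393 0.1176 -0.2205; 0.1176 1.3645 1.5557; -0.2205 1.5557 3.6364]
step 5: x^-=[-0.4163, -1.2574, -2.0941]  P^-=[0.3813 0.4166 0.3245; 0.4166 2.1140 2.9075; 0.3245 2.9075 6.0912]  S=[0.9989]  K=[0.3759; 0.7532; 1.3947]  nu=[-0.0582]  x^+=[-0.4382, -1.3012, -2.1752]  P^+=[0.2402 0.1338 -0.1992; 0.1338 1.5473 1.8582; -0.1992 1.8582 4.1482]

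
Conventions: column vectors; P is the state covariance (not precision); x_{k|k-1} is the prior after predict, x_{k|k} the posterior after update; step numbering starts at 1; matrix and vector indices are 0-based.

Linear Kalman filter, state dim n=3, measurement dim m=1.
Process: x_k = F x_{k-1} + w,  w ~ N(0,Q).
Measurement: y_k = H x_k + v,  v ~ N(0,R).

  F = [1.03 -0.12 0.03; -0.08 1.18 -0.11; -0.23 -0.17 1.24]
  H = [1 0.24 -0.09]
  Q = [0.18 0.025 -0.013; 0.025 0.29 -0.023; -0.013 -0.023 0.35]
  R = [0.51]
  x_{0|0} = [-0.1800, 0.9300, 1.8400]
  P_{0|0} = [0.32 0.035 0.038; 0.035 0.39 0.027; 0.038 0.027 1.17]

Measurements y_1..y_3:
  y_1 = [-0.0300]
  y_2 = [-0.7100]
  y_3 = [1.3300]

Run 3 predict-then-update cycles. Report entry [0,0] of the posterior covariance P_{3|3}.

step 1: x^-=[-0.2418, 0.9094, 2.1649]  P^-=[0.5197 -0.0207 0.0016; -0.0207 0.8363 -0.2268; 0.0016 -0.2268 2.1469]  S=[1.0948]  K=[0.4700; 0.1831; -0.2247]  nu=[0.1884]  x^+=[-0.1533, 0.9439, 2.1226]  P^+=[0.2778 -0.1149 0.1173; -0.1149 0.7996 -0.1817; 0.1173 -0.1817 2.0916]
step 2: x^-=[-0.2074, 0.8926, 2.5068]  P^-=[0.5251 -0.2811 0.2092; -0.2811 1.5014 -0.7119; 0.2092 -0.7119 3.6046]  S=[1.0089]  K=[0.4349; 0.1420; -0.2836]  nu=[-0.4912]  x^+=[-0.4211, 0.8228, 2.6461]  P^+=[0.3343 -0.3434 0.3336; -0.3434 1.4810 -0.6713; 0.3336 -0.6713 3.5234]
step 3: x^-=[-0.4530, 0.7136, 3.2381]  P^-=[0.6695 -0.7158 0.6468; -0.7158 2.6419 -1.7254; 0.6468 -1.7254 5.8940]  S=[0.9939]  K=[0.4421; 0.0740; -0.2996]  nu=[1.9032]  x^+=[0.3885, 0.8544, 2.6679]  P^+=[0.4752 -0.7483 0.7785; -0.7483 2.6365 -1.7034; 0.7785 -1.7034 5.8048]

P_post[0,0] = 0.4752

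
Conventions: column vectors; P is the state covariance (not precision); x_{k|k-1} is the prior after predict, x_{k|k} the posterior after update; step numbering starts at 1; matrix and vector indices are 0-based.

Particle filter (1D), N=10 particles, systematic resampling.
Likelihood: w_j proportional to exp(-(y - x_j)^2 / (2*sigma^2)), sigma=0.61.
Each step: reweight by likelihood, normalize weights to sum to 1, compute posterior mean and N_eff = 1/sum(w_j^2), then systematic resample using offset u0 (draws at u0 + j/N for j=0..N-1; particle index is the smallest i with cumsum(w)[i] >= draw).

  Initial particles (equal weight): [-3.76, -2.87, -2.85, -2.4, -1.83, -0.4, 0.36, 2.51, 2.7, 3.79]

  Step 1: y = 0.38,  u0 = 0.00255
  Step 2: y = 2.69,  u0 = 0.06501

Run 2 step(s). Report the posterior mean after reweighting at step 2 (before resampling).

post_mean = 0.3580

step 1: w=[0.0000, 0.0000, 0.0000, 0.0000, 0.0010, 0.3055, 0.6915, 0.0016, 0.0005, 0.0000]  mean=0.1302  Neff=1.7499  idx=[5, 5, 5, 5, 6, 6, 6, 6, 6, 6]
step 2: w=[0.0007, 0.0007, 0.0007, 0.0007, 0.1662, 0.1662, 0.1662, 0.1662, 0.1662, 0.1662]  mean=0.3580  Neff=6.0315  idx=[4, 4, 5, 6, 6, 7, 7, 8, 9, 9]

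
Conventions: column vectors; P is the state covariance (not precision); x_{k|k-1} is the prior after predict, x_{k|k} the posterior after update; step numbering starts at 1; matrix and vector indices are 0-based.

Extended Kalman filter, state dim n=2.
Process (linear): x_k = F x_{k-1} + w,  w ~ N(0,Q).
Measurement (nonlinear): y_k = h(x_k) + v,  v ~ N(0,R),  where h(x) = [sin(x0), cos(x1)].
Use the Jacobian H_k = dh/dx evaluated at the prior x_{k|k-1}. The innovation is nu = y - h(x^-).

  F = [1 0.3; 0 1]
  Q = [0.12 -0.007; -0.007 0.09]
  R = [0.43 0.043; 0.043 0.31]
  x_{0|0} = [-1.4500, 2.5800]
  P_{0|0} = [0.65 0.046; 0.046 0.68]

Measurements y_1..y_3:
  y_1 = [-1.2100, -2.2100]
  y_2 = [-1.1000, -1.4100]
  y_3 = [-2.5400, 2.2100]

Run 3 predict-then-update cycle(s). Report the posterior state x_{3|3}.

step 1: x^-=[-0.6760, 2.5800]  P^-=[0.8588 0.2430; 0.2430 0.7700]  H_jac=[0.7801 0.0000; 0.0000 -0.5325]  S=[0.9526 -0.0579; -0.0579 0.5284]  K=[0.6930 -0.1689; 0.1528 -0.7593]  nu=[-0.5843, -1.3636]  x^+=[-0.8506, 3.5261]  P^+=[0.3727 0.0424; 0.0424 0.4297]
step 2: x^-=[0.2072, 3.5261]  P^-=[0.5568 0.1643; 0.1643 0.5197]  H_jac=[0.9786 0.0000; 0.0000 0.3751]  S=[0.9632 0.1033; 0.1033 0.3831]  K=[0.5648 0.0086; 0.1157 0.4776]  nu=[-1.3058, -0.4830]  x^+=[-0.5343, 3.1444]  P^+=[0.2485 0.0718; 0.0718 0.4080]
step 3: x^-=[0.4090, 3.1444]  P^-=[0.4483 0.1872; 0.1872 0.4980]  H_jac=[0.9175 0.0000; 0.0000 0.0028]  S=[0.8074 0.0435; 0.0435 0.3100]  K=[0.5133 -0.0703; 0.2141 -0.0256]  nu=[-2.9377, 3.2100]  x^+=[-1.3245, 2.4333]  P^+=[0.2372 0.0991; 0.0991 0.4612]

x_post = [-1.3245, 2.4333]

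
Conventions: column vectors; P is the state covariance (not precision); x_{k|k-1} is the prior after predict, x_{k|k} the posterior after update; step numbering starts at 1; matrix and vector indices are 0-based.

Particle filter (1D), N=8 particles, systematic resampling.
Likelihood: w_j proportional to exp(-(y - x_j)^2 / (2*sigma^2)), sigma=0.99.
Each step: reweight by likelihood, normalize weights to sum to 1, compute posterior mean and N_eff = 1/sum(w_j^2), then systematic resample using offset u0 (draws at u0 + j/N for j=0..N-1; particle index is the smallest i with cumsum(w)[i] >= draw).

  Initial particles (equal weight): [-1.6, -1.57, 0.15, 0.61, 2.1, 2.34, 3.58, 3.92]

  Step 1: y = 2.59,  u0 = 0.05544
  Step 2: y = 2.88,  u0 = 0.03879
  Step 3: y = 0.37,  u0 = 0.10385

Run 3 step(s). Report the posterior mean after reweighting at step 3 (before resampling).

post_mean = 2.2368

step 1: w=[0.0000, 0.0000, 0.0157, 0.0444, 0.2902, 0.3177, 0.1989, 0.1330]  mean=2.6156  Neff=4.0883  idx=[3, 4, 4, 5, 5, 6, 6, 7]
step 2: w=[0.0134, 0.1359, 0.1359, 0.1597, 0.1597, 0.1443, 0.1443, 0.1067]  mean=2.7783  Neff=7.0827  idx=[1, 2, 3, 3, 4, 5, 6, 7]
step 3: w=[0.2524, 0.2524, 0.1604, 0.1604, 0.1604, 0.0061, 0.0061, 0.0019]  mean=2.2368  Neff=4.8861  idx=[0, 0, 1, 1, 2, 3, 4, 4]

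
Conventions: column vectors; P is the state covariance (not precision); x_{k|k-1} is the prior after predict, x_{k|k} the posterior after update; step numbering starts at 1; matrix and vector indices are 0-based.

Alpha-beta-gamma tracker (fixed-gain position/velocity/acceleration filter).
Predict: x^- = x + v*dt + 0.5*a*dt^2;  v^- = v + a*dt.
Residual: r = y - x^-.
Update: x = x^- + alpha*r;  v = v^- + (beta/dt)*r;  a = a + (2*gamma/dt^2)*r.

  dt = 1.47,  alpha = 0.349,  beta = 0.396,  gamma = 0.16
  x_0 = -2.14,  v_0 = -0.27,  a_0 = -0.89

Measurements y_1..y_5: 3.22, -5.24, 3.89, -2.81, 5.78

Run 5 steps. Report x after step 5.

x_post = 2.1412

step 1: x_pred=-3.4985  r=6.7185  x^+=-1.1537  v^+=0.2316  a^+=0.1049
step 2: x_pred=-0.7000  r=-4.5400  x^+=-2.2844  v^+=-0.8372  a^+=-0.5674
step 3: x_pred=-4.1282  r=8.0182  x^+=-1.3298  v^+=0.4887  a^+=0.6200
step 4: x_pred=0.0584  r=-2.8684  x^+=-0.9427  v^+=0.6274  a^+=0.1952
step 5: x_pred=0.1905  r=5.5895  x^+=2.1412  v^+=2.4201  a^+=1.0229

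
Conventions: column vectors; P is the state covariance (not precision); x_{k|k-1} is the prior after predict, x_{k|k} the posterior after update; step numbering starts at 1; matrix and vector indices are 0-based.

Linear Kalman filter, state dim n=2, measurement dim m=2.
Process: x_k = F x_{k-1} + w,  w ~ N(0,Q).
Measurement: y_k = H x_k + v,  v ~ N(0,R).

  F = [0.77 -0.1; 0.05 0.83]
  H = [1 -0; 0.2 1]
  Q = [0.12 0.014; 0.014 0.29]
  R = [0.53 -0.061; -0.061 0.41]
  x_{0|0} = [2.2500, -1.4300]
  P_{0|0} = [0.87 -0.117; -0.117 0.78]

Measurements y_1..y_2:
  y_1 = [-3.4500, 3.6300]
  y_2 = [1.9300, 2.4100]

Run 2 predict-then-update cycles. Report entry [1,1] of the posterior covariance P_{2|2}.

step 1: x^-=[1.8755, -1.0744]  P^-=[0.6616 -0.0914; -0.0914 0.8198]  S=[1.1916 -0.0201; -0.0201 1.2197]  K=[0.5560 0.0427; -0.0657 0.6561]  nu=[-5.3255, 4.3293]  x^+=[-0.9004, 2.1156]  P^+=[0.2921 -0.0748; -0.0748 0.2880]
step 2: x^-=[-0.9049, 1.7109]  P^-=[0.3076 -0.0461; -0.0461 0.4829]  S=[0.8376 -0.0456; -0.0456 0.8868]  K=[0.3692 0.0364; -0.0260 0.5328]  nu=[2.8349, 0.8801]  x^+=[0.1737, 2.1060]  P^+=[0.1935 -0.0463; -0.0463 0.2293]

P_post[1,1] = 0.2293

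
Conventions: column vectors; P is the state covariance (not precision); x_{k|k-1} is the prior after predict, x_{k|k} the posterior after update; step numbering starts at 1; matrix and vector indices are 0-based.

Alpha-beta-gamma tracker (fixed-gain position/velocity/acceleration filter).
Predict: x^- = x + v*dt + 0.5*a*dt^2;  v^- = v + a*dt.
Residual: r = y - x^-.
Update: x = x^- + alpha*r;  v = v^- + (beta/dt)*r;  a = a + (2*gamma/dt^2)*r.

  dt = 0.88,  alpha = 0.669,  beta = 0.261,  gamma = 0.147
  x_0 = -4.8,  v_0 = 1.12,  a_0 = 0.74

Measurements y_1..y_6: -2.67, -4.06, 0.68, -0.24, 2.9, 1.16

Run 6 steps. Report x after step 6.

step 1: x_pred=-3.5279  r=0.8579  x^+=-2.9540  v^+=2.0256  a^+=1.0657
step 2: x_pred=-0.7588  r=-3.3012  x^+=-2.9673  v^+=1.9843  a^+=-0.1876
step 3: x_pred=-1.2937  r=1.9737  x^+=0.0267  v^+=2.4046  a^+=0.5617
step 4: x_pred=2.3602  r=-2.6002  x^+=0.6207  v^+=2.1277  a^+=-0.4255
step 5: x_pred=2.3283  r=0.5717  x^+=2.7108  v^+=1.9228  a^+=-0.2084
step 6: x_pred=4.3222  r=-3.1622  x^+=2.2067  v^+=0.8015  a^+=-1.4089

x_post = 2.2067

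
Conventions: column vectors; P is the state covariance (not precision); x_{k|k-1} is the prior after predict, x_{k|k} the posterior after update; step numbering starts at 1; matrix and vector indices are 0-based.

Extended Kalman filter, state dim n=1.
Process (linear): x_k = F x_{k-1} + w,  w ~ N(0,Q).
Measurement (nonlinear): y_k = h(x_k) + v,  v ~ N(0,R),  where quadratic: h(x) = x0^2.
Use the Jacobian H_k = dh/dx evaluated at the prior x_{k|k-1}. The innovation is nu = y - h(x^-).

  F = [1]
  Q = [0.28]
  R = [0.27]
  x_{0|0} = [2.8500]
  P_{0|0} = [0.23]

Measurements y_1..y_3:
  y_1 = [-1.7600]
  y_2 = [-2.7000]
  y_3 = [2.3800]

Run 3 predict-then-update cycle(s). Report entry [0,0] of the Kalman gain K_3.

step 1: x^-=[2.8500]  P^-=[0.5100]  H_jac=[5.7000]  S=[16.8399]  K=[0.1726]  nu=[-9.8825]  x^+=[1.1440]  P^+=[0.0082]
step 2: x^-=[1.1440]  P^-=[0.2882]  H_jac=[2.2881]  S=[1.7787]  K=[0.3707]  nu=[-4.0088]  x^+=[-0.3421]  P^+=[0.0437]
step 3: x^-=[-0.3421]  P^-=[0.3237]  H_jac=[-0.6841]  S=[0.4215]  K=[-0.5254]  nu=[2.2630]  x^+=[-1.5311]  P^+=[0.2074]

K[0,0] = -0.5254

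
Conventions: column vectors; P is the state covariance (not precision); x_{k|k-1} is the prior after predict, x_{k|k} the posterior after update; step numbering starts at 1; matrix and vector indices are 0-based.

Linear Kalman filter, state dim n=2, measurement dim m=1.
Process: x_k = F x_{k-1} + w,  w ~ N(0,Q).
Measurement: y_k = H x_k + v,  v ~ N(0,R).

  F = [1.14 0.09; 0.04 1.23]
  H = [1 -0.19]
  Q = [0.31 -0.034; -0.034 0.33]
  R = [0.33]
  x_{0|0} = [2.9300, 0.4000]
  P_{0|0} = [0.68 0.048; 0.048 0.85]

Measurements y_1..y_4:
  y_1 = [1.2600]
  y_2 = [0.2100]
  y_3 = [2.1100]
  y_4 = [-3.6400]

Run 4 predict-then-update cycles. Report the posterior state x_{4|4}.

step 1: x^-=[3.3762, 0.6092]  P^-=[1.2105 0.1586; 0.1586 1.6218]  S=[1.5387]  K=[0.7671; -0.0972]  nu=[-2.0005]  x^+=[1.8417, 0.8036]  P^+=[0.3051 0.2733; 0.2733 1.6072]
step 2: x^-=[2.1719, 1.0621]  P^-=[0.7756 0.5420; 0.5420 2.7890]  S=[1.0003]  K=[0.6724; 0.0121]  nu=[-1.7601]  x^+=[0.9884, 1.0408]  P^+=[0.3233 0.5339; 0.5339 2.7888]
step 3: x^-=[1.2205, 1.3197]  P^-=[0.8623 1.0400; 1.0400 4.6023]  S=[0.9633]  K=[0.6901; 0.1719]  nu=[1.1403]  x^+=[2.0073, 1.5157]  P^+=[0.4036 0.9257; 0.9257 4.5738]
step 4: x^-=[2.4248, 1.9446]  P^-=[1.0616 1.7921; 1.7921 7.3415]  S=[0.9756]  K=[0.7391; 0.4072]  nu=[-5.6953]  x^+=[-1.7846, -0.3746]  P^+=[0.5286 1.4985; 1.4985 7.1797]

x_post = [-1.7846, -0.3746]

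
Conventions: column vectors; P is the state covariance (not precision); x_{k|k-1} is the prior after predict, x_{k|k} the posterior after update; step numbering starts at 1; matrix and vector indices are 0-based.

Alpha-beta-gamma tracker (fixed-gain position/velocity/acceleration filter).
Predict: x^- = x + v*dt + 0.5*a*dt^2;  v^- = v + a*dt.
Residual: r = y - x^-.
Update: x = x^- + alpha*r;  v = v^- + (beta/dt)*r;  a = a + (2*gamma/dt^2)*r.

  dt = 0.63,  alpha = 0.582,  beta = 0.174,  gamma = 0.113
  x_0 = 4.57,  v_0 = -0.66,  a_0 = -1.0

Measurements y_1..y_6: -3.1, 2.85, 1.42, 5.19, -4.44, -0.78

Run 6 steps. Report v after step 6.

v_post = 1.6149

step 1: x_pred=3.9558  r=-7.0557  x^+=-0.1507  v^+=-3.2387  a^+=-5.0176
step 2: x_pred=-3.1868  r=6.0368  x^+=0.3266  v^+=-4.7325  a^+=-1.5802
step 3: x_pred=-2.9685  r=4.3885  x^+=-0.4144  v^+=-4.5160  a^+=0.9187
step 4: x_pred=-3.0771  r=8.2671  x^+=1.7343  v^+=-1.6539  a^+=5.6261
step 5: x_pred=1.8089  r=-6.2489  x^+=-1.8280  v^+=0.1647  a^+=2.0679
step 6: x_pred=-1.3139  r=0.5339  x^+=-1.0032  v^+=1.6149  a^+=2.3719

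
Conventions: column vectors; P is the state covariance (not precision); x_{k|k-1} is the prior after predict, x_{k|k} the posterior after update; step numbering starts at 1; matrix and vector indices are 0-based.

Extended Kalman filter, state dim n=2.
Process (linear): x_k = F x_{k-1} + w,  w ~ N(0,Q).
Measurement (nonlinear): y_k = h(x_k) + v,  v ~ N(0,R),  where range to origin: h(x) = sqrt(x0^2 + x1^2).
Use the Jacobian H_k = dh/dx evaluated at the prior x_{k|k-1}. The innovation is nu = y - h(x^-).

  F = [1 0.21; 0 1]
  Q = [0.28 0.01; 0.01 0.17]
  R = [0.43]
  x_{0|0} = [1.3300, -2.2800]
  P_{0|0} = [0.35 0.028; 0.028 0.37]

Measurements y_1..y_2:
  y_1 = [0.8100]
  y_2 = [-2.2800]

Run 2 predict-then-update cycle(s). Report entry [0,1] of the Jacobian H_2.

H_jac[0,1] = -0.9751

step 1: x^-=[0.8512, -2.2800]  P^-=[0.6581 0.1157; 0.1157 0.5400]  H_jac=[0.3498 -0.9368]  S=[0.9086]  K=[0.1340; -0.5122]  nu=[-1.6237]  x^+=[0.6336, -1.4483]  P^+=[0.6418 0.1781; 0.1781 0.3016]
step 2: x^-=[0.3295, -1.4483]  P^-=[1.0098 0.2514; 0.2514 0.4716]  H_jac=[0.2218 -0.9751]  S=[0.8193]  K=[-0.0258; -0.4932]  nu=[-3.7653]  x^+=[0.4267, 0.4087]  P^+=[1.0093 0.2410; 0.2410 0.2723]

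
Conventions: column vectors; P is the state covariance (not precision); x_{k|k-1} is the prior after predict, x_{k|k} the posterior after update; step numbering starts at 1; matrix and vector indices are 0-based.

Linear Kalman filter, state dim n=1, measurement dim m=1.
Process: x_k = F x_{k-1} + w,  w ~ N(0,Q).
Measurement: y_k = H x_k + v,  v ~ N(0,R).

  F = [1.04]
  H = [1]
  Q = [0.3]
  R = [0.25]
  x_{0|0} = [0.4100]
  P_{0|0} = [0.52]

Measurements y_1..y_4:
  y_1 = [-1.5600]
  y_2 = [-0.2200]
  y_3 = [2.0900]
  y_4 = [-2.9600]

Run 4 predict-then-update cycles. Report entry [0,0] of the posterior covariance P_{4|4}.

P_post[0,0] = 0.1641

step 1: x^-=[0.4264]  P^-=[0.8624]  S=[1.1124]  K=[0.7753]  nu=[-1.9864]  x^+=[-1.1136]  P^+=[0.1938]
step 2: x^-=[-1.1581]  P^-=[0.5096]  S=[0.7596]  K=[0.6709]  nu=[0.9381]  x^+=[-0.5287]  P^+=[0.1677]
step 3: x^-=[-0.5499]  P^-=[0.4814]  S=[0.7314]  K=[0.6582]  nu=[2.6399]  x^+=[1.1877]  P^+=[0.1645]
step 4: x^-=[1.2352]  P^-=[0.4780]  S=[0.7280]  K=[0.6566]  nu=[-4.1952]  x^+=[-1.5193]  P^+=[0.1641]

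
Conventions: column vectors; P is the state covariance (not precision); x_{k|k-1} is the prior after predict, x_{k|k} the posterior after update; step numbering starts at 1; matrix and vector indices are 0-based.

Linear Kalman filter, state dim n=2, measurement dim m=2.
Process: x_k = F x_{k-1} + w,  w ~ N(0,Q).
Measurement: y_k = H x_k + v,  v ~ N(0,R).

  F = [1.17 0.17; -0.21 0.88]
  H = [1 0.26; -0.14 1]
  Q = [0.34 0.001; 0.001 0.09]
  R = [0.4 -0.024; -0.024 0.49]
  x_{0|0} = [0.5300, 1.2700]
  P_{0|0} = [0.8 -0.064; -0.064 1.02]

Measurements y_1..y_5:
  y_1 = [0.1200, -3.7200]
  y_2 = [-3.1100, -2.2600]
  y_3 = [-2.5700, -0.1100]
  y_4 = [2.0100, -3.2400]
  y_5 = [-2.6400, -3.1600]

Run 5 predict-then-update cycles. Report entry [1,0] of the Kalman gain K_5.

K[1,0] = 0.0283

step 1: x^-=[0.8360, 1.0063]  P^-=[1.4391 -0.1066; -0.1066 0.9388]  S=[1.8472 -0.0841; -0.0841 1.4869]  K=[0.7566 -0.1644; 0.1039 0.6473]  nu=[-0.9776, -4.6093]  x^+=[0.8541, -2.0790]  P^+=[0.3206 -0.0538; -0.0538 0.3072]
step 2: x^-=[0.6458, -2.0088]  P^-=[0.7663 -0.0853; -0.0853 0.3619]  S=[1.1464 -0.1194; -0.1194 0.8908]  K=[0.6354 -0.1310; 0.0521 0.4266]  nu=[-3.2335, -0.1608]  x^+=[-1.3878, -2.2459]  P^+=[0.2682 -0.0419; -0.0419 0.2019]
step 3: x^-=[-2.0056, -1.6849]  P^-=[0.6963 -0.0763; -0.0763 0.2737]  S=[1.0751 -0.1239; -0.1239 0.7987]  K=[0.6151 -0.1222; 0.0369 0.3618]  nu=[-0.1263, 1.2941]  x^+=[-2.2415, -1.2214]  P^+=[0.2590 -0.0384; -0.0384 0.1710]
step 4: x^-=[-2.8302, -0.6041]  P^-=[0.6842 -0.0752; -0.0752 0.2480]  S=[1.0618 -0.1278; -0.1278 0.7725]  K=[0.6114 -0.1202; 0.0308 0.3398]  nu=[4.9972, -3.0321]  x^+=[0.5899, -1.4806]  P^+=[0.2572 -0.0376; -0.0376 0.1605]
step 5: x^-=[0.4385, -1.4268]  P^-=[0.6818 -0.0755; -0.0755 0.2395]  S=[1.0587 -0.1300; -0.1300 0.7640]  K=[0.6107 -0.1199; 0.0283 0.3321]  nu=[-2.7075, -1.6718]  x^+=[-1.0146, -2.0586]  P^+=[0.2569 -0.0374; -0.0374 0.1568]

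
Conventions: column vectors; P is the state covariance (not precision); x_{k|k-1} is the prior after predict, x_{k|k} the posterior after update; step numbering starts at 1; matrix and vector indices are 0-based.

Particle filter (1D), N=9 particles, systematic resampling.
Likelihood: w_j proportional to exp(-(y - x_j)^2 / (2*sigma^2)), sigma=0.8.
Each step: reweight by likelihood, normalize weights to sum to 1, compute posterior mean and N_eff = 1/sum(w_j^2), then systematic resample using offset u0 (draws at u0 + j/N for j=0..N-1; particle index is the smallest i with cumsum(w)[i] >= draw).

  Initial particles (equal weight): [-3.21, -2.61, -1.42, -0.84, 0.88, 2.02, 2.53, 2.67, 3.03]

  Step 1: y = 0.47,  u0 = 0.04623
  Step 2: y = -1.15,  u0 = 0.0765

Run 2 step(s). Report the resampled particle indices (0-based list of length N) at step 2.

step 1: w=[0.0000, 0.0004, 0.0433, 0.1844, 0.6181, 0.1079, 0.0256, 0.0161, 0.0042]  mean=0.6648  Neff=2.3229  idx=[3, 3, 4, 4, 4, 4, 4, 4, 5]
step 2: w=[0.4427, 0.4427, 0.0191, 0.0191, 0.0191, 0.0191, 0.0191, 0.0191, 0.0002]  mean=-0.6426  Neff=2.5374  idx=[0, 0, 0, 0, 1, 1, 1, 1, 6]

resampled_idx = [0, 0, 0, 0, 1, 1, 1, 1, 6]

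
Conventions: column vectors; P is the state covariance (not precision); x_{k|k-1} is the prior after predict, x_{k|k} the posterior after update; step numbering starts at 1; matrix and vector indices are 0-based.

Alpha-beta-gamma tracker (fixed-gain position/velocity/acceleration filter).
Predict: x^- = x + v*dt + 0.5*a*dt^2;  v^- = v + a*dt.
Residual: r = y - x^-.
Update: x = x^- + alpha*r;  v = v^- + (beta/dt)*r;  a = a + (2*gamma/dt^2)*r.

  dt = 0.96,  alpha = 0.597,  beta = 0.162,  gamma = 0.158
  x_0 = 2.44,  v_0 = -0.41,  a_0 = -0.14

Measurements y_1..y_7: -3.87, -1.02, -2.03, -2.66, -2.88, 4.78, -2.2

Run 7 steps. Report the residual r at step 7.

resid = -9.4251

step 1: x_pred=1.9819  r=-5.8519  x^+=-1.5117  v^+=-1.5319  a^+=-2.1465
step 2: x_pred=-3.9714  r=2.9514  x^+=-2.2094  v^+=-3.0945  a^+=-1.1345
step 3: x_pred=-5.7029  r=3.6729  x^+=-3.5102  v^+=-3.5638  a^+=0.1249
step 4: x_pred=-6.8739  r=4.2139  x^+=-4.3582  v^+=-2.7329  a^+=1.5697
step 5: x_pred=-6.2584  r=3.3784  x^+=-4.2415  v^+=-0.6558  a^+=2.7281
step 6: x_pred=-3.6139  r=8.3939  x^+=1.3972  v^+=3.3797  a^+=5.6063
step 7: x_pred=7.2251  r=-9.4251  x^+=1.5983  v^+=7.1712  a^+=2.3746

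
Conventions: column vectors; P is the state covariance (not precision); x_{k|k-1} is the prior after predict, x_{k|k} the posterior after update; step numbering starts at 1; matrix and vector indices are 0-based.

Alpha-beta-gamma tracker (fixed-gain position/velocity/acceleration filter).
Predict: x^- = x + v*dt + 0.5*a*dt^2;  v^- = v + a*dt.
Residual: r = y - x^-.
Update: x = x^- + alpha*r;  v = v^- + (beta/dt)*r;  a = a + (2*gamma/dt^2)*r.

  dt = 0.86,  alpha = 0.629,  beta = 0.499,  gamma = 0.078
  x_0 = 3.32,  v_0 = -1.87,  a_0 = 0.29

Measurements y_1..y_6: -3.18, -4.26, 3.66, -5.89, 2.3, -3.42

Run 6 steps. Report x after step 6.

x_post = -0.7942

step 1: x_pred=1.8190  r=-4.9990  x^+=-1.3254  v^+=-4.5212  a^+=-0.7644
step 2: x_pred=-5.4963  r=1.2363  x^+=-4.7187  v^+=-4.4613  a^+=-0.5037
step 3: x_pred=-8.7416  r=12.4016  x^+=-0.9410  v^+=2.3014  a^+=2.1121
step 4: x_pred=1.8193  r=-7.7093  x^+=-3.0299  v^+=-0.3553  a^+=0.4861
step 5: x_pred=-3.1557  r=5.4557  x^+=0.2759  v^+=3.2283  a^+=1.6368
step 6: x_pred=3.6575  r=-7.0775  x^+=-0.7942  v^+=0.5293  a^+=0.1440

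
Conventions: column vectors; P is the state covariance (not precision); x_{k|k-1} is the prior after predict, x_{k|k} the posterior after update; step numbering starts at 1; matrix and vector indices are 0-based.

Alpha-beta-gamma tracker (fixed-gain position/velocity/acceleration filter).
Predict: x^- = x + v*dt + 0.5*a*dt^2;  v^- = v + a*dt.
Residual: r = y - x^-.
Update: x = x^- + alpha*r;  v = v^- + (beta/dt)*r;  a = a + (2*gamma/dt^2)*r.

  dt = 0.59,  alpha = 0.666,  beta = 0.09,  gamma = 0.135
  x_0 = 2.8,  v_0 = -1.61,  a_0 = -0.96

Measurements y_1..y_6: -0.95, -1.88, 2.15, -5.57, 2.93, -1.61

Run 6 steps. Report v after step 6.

step 1: x_pred=1.6830  r=-2.6330  x^+=-0.0706  v^+=-2.5780  a^+=-3.0023
step 2: x_pred=-2.1142  r=0.2342  x^+=-1.9582  v^+=-4.3137  a^+=-2.8206
step 3: x_pred=-4.9942  r=7.1442  x^+=-0.2362  v^+=-4.8880  a^+=2.7207
step 4: x_pred=-2.6466  r=-2.9234  x^+=-4.5936  v^+=-3.7288  a^+=0.4532
step 5: x_pred=-6.7147  r=9.6447  x^+=-0.2913  v^+=-1.9902  a^+=7.9340
step 6: x_pred=-0.0846  r=-1.5254  x^+=-1.1005  v^+=2.4582  a^+=6.7508

v_post = 2.4582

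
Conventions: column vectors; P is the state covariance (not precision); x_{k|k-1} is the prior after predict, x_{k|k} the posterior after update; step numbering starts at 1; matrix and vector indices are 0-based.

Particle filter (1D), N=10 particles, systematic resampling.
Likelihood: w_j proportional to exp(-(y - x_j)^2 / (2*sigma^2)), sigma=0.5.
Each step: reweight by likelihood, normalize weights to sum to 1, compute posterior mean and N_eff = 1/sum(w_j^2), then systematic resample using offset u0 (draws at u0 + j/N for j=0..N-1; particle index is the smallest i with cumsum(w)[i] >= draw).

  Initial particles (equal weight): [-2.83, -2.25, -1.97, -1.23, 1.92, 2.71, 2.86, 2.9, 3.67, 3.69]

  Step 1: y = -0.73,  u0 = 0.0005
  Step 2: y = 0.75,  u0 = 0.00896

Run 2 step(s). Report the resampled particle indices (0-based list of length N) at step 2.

resampled_idx = [1, 1, 2, 3, 4, 5, 6, 7, 8, 9]

step 1: w=[0.0002, 0.0149, 0.0697, 0.9152, 0.0000, 0.0000, 0.0000, 0.0000, 0.0000, 0.0000]  mean=-1.2971  Neff=1.1866  idx=[1, 3, 3, 3, 3, 3, 3, 3, 3, 3]
step 2: w=[0.0000, 0.1111, 0.1111, 0.1111, 0.1111, 0.1111, 0.1111, 0.1111, 0.1111, 0.1111]  mean=-1.2300  Neff=9.0001  idx=[1, 1, 2, 3, 4, 5, 6, 7, 8, 9]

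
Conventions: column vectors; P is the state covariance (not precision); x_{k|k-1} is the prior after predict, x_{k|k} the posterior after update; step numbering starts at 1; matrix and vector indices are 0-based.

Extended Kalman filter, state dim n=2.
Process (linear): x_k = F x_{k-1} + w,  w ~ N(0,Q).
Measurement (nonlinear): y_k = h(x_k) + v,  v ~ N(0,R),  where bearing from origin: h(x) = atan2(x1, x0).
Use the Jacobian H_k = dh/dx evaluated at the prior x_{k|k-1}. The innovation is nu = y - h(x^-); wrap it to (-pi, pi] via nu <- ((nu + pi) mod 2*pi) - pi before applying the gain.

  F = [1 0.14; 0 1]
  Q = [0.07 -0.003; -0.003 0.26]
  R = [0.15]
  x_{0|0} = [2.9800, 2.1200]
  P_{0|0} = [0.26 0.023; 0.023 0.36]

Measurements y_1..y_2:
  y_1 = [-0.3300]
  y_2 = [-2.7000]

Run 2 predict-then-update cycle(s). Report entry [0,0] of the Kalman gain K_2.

step 1: x^-=[3.2768, 2.1200]  P^-=[0.3435 0.0704; 0.0704 0.6200]  H_jac=[-0.1392 0.2151]  S=[0.1811]  K=[-0.1803; 0.6823]  nu=[-0.9042]  x^+=[3.4399, 1.5031]  P^+=[0.3376 0.0927; 0.0927 0.5357]
step 2: x^-=[3.6503, 1.5031]  P^-=[0.4441 0.1647; 0.1647 0.7957]  H_jac=[-0.0965 0.2342]  S=[0.1903]  K=[-0.0224; 0.8957]  nu=[-3.0906]  x^+=[3.7194, -1.2652]  P^+=[0.4440 0.1685; 0.1685 0.6430]

K[0,0] = -0.0224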